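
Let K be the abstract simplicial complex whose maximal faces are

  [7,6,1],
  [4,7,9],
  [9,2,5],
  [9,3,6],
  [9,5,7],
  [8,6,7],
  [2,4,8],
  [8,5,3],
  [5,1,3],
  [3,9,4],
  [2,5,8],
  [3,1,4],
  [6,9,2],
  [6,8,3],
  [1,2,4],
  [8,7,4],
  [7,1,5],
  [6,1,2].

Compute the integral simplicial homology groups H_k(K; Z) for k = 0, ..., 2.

H_0 = Z,  H_1 = Z^2,  H_2 = Z.

Take the total order 1 < 2 < 3 < 4 < 5 < 6 < 7 < 8 < 9 on the vertex set. Then K (dimension 2) consists of the simplices:

  0-simplices (9): [1], [2], [3], [4], [5], [6], [7], [8], [9]
  1-simplices (27): (27 of them)
  2-simplices (18): [1,2,4], [1,2,6], [1,3,4], [1,3,5], [1,5,7], [1,6,7], [2,4,8], [2,5,8], [2,5,9], [2,6,9], [3,4,9], [3,5,8], [3,6,8], [3,6,9], [4,7,8], [4,7,9], [5,7,9], [6,7,8]

so the chain groups are C_0 ≅ Z^9, C_1 ≅ Z^27, C_2 ≅ Z^18.

∂_1: C_1 → C_0 is given by ∂[p,q] = [q] − [p]. For instance
  ∂[3,6] = [6] − [3].
This gives a 9×27 integer matrix of rank 8; reducing to Smith normal form yields diagonal entries (1,1,1,1,1,1,1,1).

The boundary map ∂_2: C_2 → C_1 maps a triangle to the signed sum of its edges. For instance
  ∂[2,5,9] = [5,9] − [2,9] + [2,5],
  ∂[3,4,9] = [4,9] − [3,9] + [3,4].
The resulting 27×18 matrix has rank 17, and its Smith normal form has invariant factors (1,1,1,1,1,1,1,1,1,1,1,1,1,1,1,1,1).

From H_k ≅ ker(∂_k) / im(∂_{k+1}) we obtain:

  H_0: rank C_0 − rank ∂_1 = 9 − 8 = 1, and the invariant factors of ∂_1 are all 1, so H_0 ≅ Z.
  H_1: rank ker ∂_1 − rank ∂_2 = (27 − 8) − 17 = 2, and the invariant factors of ∂_2 are all 1, so H_1 ≅ Z^2.
  H_2: rank ker ∂_2 − rank ∂_3 = (18 − 17) − 0 = 1, and there is no ∂_3, so H_2 ≅ Z.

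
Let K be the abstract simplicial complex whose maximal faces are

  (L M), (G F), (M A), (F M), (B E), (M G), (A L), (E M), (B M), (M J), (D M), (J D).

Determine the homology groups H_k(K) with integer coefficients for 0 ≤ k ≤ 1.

H_0 = Z,  H_1 = Z^4.

Fix the vertex order A < B < D < E < F < G < J < L < M and write every simplex with vertices in increasing order. Then dim K = 1 and the simplices of K are:

  0-simplices (9): A, B, D, E, F, G, J, L, M
  1-simplices (12): AL, AM, BE, BM, DJ, DM, EM, FG, FM, GM, JM, LM

so the chain groups are C_0 ≅ Z^9, C_1 ≅ Z^12.

The boundary map ∂_1: C_1 → C_0 maps an edge to its endpoints' difference, ∂[p,q] = q − p.
As a 9×12 matrix over Z this has rank 8, with invariant factors (1,1,1,1,1,1,1,1).

From H_k ≅ ker(∂_k) / im(∂_{k+1}) we obtain:

  H_0: rank C_0 − rank ∂_1 = 9 − 8 = 1, and the invariant factors of ∂_1 are all 1, so H_0 ≅ Z.
  H_1: rank ker ∂_1 − rank ∂_2 = (12 − 8) − 0 = 4, and there is no ∂_2, so H_1 ≅ Z^4.

As a check, the Euler characteristic is 9 − 12 = -3, which agrees with 1 − 4 = -3.
(K is a triangulation of a wedge of 4 circles.)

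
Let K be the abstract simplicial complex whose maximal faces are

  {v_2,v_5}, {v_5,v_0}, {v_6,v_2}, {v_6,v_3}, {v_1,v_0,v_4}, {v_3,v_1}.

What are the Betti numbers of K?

b_0 = 1, b_1 = 1, b_2 = 0.

We work with the vertex ordering v_0 < v_1 < v_2 < v_3 < v_4 < v_5 < v_6. The simplices of K, each written with vertices in increasing order, are:

  0-simplices (7): [v_0], [v_1], [v_2], [v_3], [v_4], [v_5], [v_6]
  1-simplices (8): [v_0,v_1], [v_0,v_4], [v_0,v_5], [v_1,v_3], [v_1,v_4], [v_2,v_5], [v_2,v_6], [v_3,v_6]
  2-simplices (1): [v_0,v_1,v_4]

so the chain groups are C_0 ≅ Z^7, C_1 ≅ Z^8, C_2 ≅ Z^1.

The boundary map ∂_1: C_1 → C_0 is given by ∂[p,q] = [q] − [p]. For instance
  ∂[v_1,v_4] = [v_4] − [v_1].
This gives a 7×8 integer matrix of rank 6; reducing to Smith normal form yields diagonal entries (1,1,1,1,1,1).

∂_2: C_2 → C_1 maps a triangle to the signed sum of its edges. For instance
  ∂[v_0,v_1,v_4] = [v_1,v_4] − [v_0,v_4] + [v_0,v_1].
The resulting 8×1 matrix has rank 1, and its Smith normal form has invariant factors (1).

Computing H_k = (kernel of ∂_k) / (image of ∂_{k+1}):

  H_0: rank C_0 − rank ∂_1 = 7 − 6 = 1, and the invariant factors of ∂_1 are all 1, so H_0 ≅ Z.
  H_1: rank ker ∂_1 − rank ∂_2 = (8 − 6) − 1 = 1, and the invariant factors of ∂_2 are all 1, so H_1 ≅ Z.
  H_2: rank ker ∂_2 − rank ∂_3 = (1 − 1) − 0 = 0, and there is no ∂_3, so H_2 ≅ 0.

Hence the Betti numbers are b_0 = 1, b_1 = 1, b_2 = 0.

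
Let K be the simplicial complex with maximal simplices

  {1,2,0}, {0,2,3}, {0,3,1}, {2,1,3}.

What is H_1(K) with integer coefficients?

Take the total order 0 < 1 < 2 < 3 on the vertex set. Then K (dimension 2) consists of the simplices:

  0-simplices (4): [0], [1], [2], [3]
  1-simplices (6): [0,1], [0,2], [0,3], [1,2], [1,3], [2,3]
  2-simplices (4): [0,1,2], [0,1,3], [0,2,3], [1,2,3]

Hence C_0 ≅ Z^4, C_1 ≅ Z^6, C_2 ≅ Z^4.

Boundary ∂_1: C_1 → C_0 is given by ∂[p,q] = [q] − [p].
As a 4×6 matrix over Z this has rank 3, with invariant factors (1,1,1).

The boundary map ∂_2: C_2 → C_1 acts by ∂[p,q,r] = [q,r] − [p,r] + [p,q]. For instance
  ∂[0,1,2] = [1,2] − [0,2] + [0,1],
  ∂[0,2,3] = [2,3] − [0,3] + [0,2].
As a 6×4 matrix over Z this has rank 3, with invariant factors (1,1,1).

Reading off H_k = ker ∂_k / im ∂_{k+1}:

  H_1: rank ker ∂_1 − rank ∂_2 = (6 − 3) − 3 = 0, and the invariant factors of ∂_2 are all 1, so H_1 = 0.

H_1 = 0.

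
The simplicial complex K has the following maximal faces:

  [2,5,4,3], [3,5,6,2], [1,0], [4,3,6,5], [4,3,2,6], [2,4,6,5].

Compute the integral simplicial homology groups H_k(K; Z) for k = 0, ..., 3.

H_0 ≅ Z^2,  H_1 = 0,  H_2 = 0,  H_3 ≅ Z.

We work with the vertex ordering 0 < 1 < 2 < 3 < 4 < 5 < 6. The simplices of K, each written with vertices in increasing order, are:

  0-simplices (7): [0], [1], [2], [3], [4], [5], [6]
  1-simplices (11): [0,1], [2,3], [2,4], [2,5], [2,6], [3,4], [3,5], [3,6], [4,5], [4,6], [5,6]
  2-simplices (10): [2,3,4], [2,3,5], [2,3,6], [2,4,5], [2,4,6], [2,5,6], [3,4,5], [3,4,6], [3,5,6], [4,5,6]
  3-simplices (5): [2,3,4,5], [2,3,4,6], [2,3,5,6], [2,4,5,6], [3,4,5,6]

so the chain groups are C_0 ≅ Z^7, C_1 ≅ Z^11, C_2 ≅ Z^10, C_3 ≅ Z^5.

Boundary ∂_1: C_1 → C_0 maps an edge to its endpoints' difference, ∂[p,q] = q − p. For instance
  ∂[2,5] = [5] − [2].
The 7×11 boundary matrix has rank 5 and Smith normal form diag(1,1,1,1,1).

∂_2: C_2 → C_1 sends each 2-simplex [p,q,r] to [q,r] − [p,r] + [p,q]. For instance
  ∂[2,4,5] = [4,5] − [2,5] + [2,4],
  ∂[4,5,6] = [5,6] − [4,6] + [4,5].
This gives a 11×10 integer matrix of rank 6; reducing to Smith normal form yields diagonal entries (1,1,1,1,1,1).

The boundary map ∂_3: C_3 → C_2 sends each 3-simplex σ to the alternating sum Σ_i (−1)^i (σ with its i-th vertex removed). For instance
  ∂[2,3,4,5] = [3,4,5] − [2,4,5] + [2,3,5] − [2,3,4],
  ∂[3,4,5,6] = [4,5,6] − [3,5,6] + [3,4,6] − [3,4,5].
The resulting 10×5 matrix has rank 4, and its Smith normal form has invariant factors (1,1,1,1).

Now H_k = ker ∂_k / im ∂_{k+1}, so:

  H_0: rank C_0 − rank ∂_1 = 7 − 5 = 2, and the invariant factors of ∂_1 are all 1, so H_0 ≅ Z^2.
  H_1: rank ker ∂_1 − rank ∂_2 = (11 − 5) − 6 = 0, and the invariant factors of ∂_2 are all 1, so H_1 ≅ 0.
  H_2: rank ker ∂_2 − rank ∂_3 = (10 − 6) − 4 = 0, and the invariant factors of ∂_3 are all 1, so H_2 ≅ 0.
  H_3: rank ker ∂_3 − rank ∂_4 = (5 − 4) − 0 = 1, and there is no ∂_4, so H_3 ≅ Z.

As a check, the Euler characteristic is 7 − 11 + 10 − 5 = 1, which agrees with 2 − 0 + 0 − 1 = 1.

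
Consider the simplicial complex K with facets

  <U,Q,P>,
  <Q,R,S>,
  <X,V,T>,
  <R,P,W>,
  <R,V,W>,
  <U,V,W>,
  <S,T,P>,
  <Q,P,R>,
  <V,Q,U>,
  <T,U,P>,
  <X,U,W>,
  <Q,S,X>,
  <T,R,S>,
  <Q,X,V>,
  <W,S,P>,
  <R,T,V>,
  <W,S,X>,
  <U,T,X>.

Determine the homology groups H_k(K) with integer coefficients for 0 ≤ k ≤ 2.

H_0 ≅ Z,  H_1 ≅ Z ⊕ Z/2,  H_2 = 0.

Order the vertices as P < Q < R < S < T < U < V < W < X. Listing each simplex with vertices in this order, K has dimension 2 with simplices:

  0-simplices (9): P, Q, R, S, T, U, V, W, X
  1-simplices (27): PQ, PR, PS, PT, PU, PW, QR, QS, QU, QV, QX, RS, RT, RV, RW, ST, SW, SX, TU, TV, TX, UV, UW, UX, VW, VX, WX
  2-simplices (18): PQR, PQU, PRW, PST, PSW, PTU, QRS, QSX, QUV, QVX, RST, RTV, RVW, SWX, TUX, TVX, UVW, UWX

so the chain groups are C_0 ≅ Z^9, C_1 ≅ Z^27, C_2 ≅ Z^18.

∂_1: C_1 → C_0 maps an edge to its endpoints' difference, ∂[p,q] = q − p. For instance
  ∂RT = T − R.
The resulting 9×27 matrix has rank 8, and its Smith normal form has invariant factors (1,1,1,1,1,1,1,1).

Boundary ∂_2: C_2 → C_1 sends each 2-simplex [p,q,r] to [q,r] − [p,r] + [p,q]. For instance
  ∂SWX = WX − SX + SW,
  ∂QVX = VX − QX + QV.
The 27×18 boundary matrix has rank 18 and Smith normal form diag(1,1,1,1,1,1,1,1,1,1,1,1,1,1,1,1,1,2).

From H_k ≅ ker(∂_k) / im(∂_{k+1}) we obtain:

  H_0: rank C_0 − rank ∂_1 = 9 − 8 = 1, and the invariant factors of ∂_1 are all 1, so H_0 = Z.
  H_1: rank ker ∂_1 − rank ∂_2 = (27 − 8) − 18 = 1, and ∂_2 has invariant factor 2 > 1, so H_1 = Z ⊕ Z/2.
  H_2: rank ker ∂_2 − rank ∂_3 = (18 − 18) − 0 = 0, and there is no ∂_3, so H_2 = 0.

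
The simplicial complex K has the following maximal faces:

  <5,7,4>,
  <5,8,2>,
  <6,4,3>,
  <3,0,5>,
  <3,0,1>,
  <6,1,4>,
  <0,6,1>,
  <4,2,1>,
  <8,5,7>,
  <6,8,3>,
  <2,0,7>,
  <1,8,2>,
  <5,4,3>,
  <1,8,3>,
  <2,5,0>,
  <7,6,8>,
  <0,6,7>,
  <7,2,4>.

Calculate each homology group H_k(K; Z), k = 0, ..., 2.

H_0 = Z,  H_1 = Z ⊕ Z/2Z,  H_2 = 0.

We work with the vertex ordering 0 < 1 < 2 < 3 < 4 < 5 < 6 < 7 < 8. The simplices of K, each written with vertices in increasing order, are:

  0-simplices (9): [0], [1], [2], [3], [4], [5], [6], [7], [8]
  1-simplices (27): (27 of them)
  2-simplices (18): [0,1,3], [0,1,6], [0,2,5], [0,2,7], [0,3,5], [0,6,7], [1,2,4], [1,2,8], [1,3,8], [1,4,6], [2,4,7], [2,5,8], [3,4,5], [3,4,6], [3,6,8], [4,5,7], [5,7,8], [6,7,8]

giving chain groups C_0 ≅ Z^9, C_1 ≅ Z^27, C_2 ≅ Z^18.

Boundary ∂_1: C_1 → C_0 sends each edge [p,q] (with p < q) to q − p.
This gives a 9×27 integer matrix of rank 8; reducing to Smith normal form yields diagonal entries (1,1,1,1,1,1,1,1).

The boundary map ∂_2: C_2 → C_1 acts by ∂[p,q,r] = [q,r] − [p,r] + [p,q]. For instance
  ∂[5,7,8] = [7,8] − [5,8] + [5,7],
  ∂[3,4,5] = [4,5] − [3,5] + [3,4].
This gives a 27×18 integer matrix of rank 18; reducing to Smith normal form yields diagonal entries (1,1,1,1,1,1,1,1,1,1,1,1,1,1,1,1,1,2).

Now H_k = ker ∂_k / im ∂_{k+1}, so:

  H_0: rank C_0 − rank ∂_1 = 9 − 8 = 1, and the invariant factors of ∂_1 are all 1, so H_0 ≅ Z.
  H_1: rank ker ∂_1 − rank ∂_2 = (27 − 8) − 18 = 1, and ∂_2 has invariant factor 2 > 1, so H_1 ≅ Z ⊕ Z/2Z.
  H_2: rank ker ∂_2 − rank ∂_3 = (18 − 18) − 0 = 0, and there is no ∂_3, so H_2 ≅ 0.

As a check, the Euler characteristic is 9 − 27 + 18 = 0, which agrees with 1 − 1 + 0 = 0.
(K is a triangulation of the Klein bottle.)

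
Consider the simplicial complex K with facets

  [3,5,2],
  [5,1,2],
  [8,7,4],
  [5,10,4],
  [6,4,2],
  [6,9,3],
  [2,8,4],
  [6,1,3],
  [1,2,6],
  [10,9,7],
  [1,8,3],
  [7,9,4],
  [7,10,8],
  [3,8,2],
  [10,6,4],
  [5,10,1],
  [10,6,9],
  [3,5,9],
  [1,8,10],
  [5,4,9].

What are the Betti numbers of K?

b_0 = 1, b_1 = 1, b_2 = 0.

Order the vertices as 1 < 2 < 3 < 4 < 5 < 6 < 7 < 8 < 9 < 10. Listing each simplex with vertices in this order, K has dimension 2 with simplices:

  0-simplices (10): [1], [2], [3], [4], [5], [6], [7], [8], [9], [10]
  1-simplices (30): (30 of them)
  2-simplices (20): (20 of them)

so the chain groups are C_0 ≅ Z^10, C_1 ≅ Z^30, C_2 ≅ Z^20.

The boundary map ∂_1: C_1 → C_0 is given by ∂[p,q] = [q] − [p].
This gives a 10×30 integer matrix of rank 9; reducing to Smith normal form yields diagonal entries (1,1,1,1,1,1,1,1,1).

∂_2: C_2 → C_1 maps a triangle to the signed sum of its edges. For instance
  ∂[3,6,9] = [6,9] − [3,9] + [3,6],
  ∂[1,5,10] = [5,10] − [1,10] + [1,5].
As a 30×20 matrix over Z this has rank 20, with invariant factors (1,1,1,1,1,1,1,1,1,1,1,1,1,1,1,1,1,1,1,2).

Computing H_k = (kernel of ∂_k) / (image of ∂_{k+1}):

  H_0: rank C_0 − rank ∂_1 = 10 − 9 = 1, and the invariant factors of ∂_1 are all 1, so H_0 = Z.
  H_1: rank ker ∂_1 − rank ∂_2 = (30 − 9) − 20 = 1, and ∂_2 has invariant factor 2 > 1, so H_1 = Z × Z/2.
  H_2: rank ker ∂_2 − rank ∂_3 = (20 − 20) − 0 = 0, and there is no ∂_3, so H_2 = 0.

Hence the Betti numbers are b_0 = 1, b_1 = 1, b_2 = 0.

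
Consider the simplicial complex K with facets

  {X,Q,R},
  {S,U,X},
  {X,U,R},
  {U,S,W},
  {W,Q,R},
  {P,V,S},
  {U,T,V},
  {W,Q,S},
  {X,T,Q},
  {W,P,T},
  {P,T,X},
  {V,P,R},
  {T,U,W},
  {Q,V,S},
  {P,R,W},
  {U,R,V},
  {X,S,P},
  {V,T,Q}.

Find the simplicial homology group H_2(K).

H_2 ≅ Z.

Take the total order P < Q < R < S < T < U < V < W < X on the vertex set. Then K (dimension 2) consists of the simplices:

  0-simplices (9): P, Q, R, S, T, U, V, W, X
  1-simplices (27): PR, PS, PT, PV, PW, PX, QR, QS, QT, QV, QW, QX, RU, RV, RW, RX, SU, SV, SW, SX, TU, TV, TW, TX, UV, UW, UX
  2-simplices (18): PRV, PRW, PSV, PSX, PTW, PTX, QRW, QRX, QSV, QSW, QTV, QTX, RUV, RUX, SUW, SUX, TUV, TUW

Hence C_0 ≅ Z^9, C_1 ≅ Z^27, C_2 ≅ Z^18.

∂_1: C_1 → C_0 maps an edge to its endpoints' difference, ∂[p,q] = q − p. For instance
  ∂PT = T − P.
As a 9×27 matrix over Z this has rank 8, with invariant factors (1,1,1,1,1,1,1,1).

∂_2: C_2 → C_1 sends each 2-simplex [p,q,r] to [q,r] − [p,r] + [p,q]. For instance
  ∂PRW = RW − PW + PR,
  ∂PTX = TX − PX + PT.
The resulting 27×18 matrix has rank 17, and its Smith normal form has invariant factors (1,1,1,1,1,1,1,1,1,1,1,1,1,1,1,1,1).

Reading off H_k = ker ∂_k / im ∂_{k+1}:

  H_2: rank ker ∂_2 − rank ∂_3 = (18 − 17) − 0 = 1, and there is no ∂_3, so H_2 = Z.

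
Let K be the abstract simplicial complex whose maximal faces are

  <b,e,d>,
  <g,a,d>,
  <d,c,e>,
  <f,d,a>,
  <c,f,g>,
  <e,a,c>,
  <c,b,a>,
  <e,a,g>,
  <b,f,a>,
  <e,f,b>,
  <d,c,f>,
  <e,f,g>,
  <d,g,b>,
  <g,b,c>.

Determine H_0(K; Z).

H_0 ≅ Z.

Take the total order a < b < c < d < e < f < g on the vertex set. Then K (dimension 2) consists of the simplices:

  0-simplices (7): a, b, c, d, e, f, g
  1-simplices (21): ab, ac, ad, ae, af, ag, bc, bd, be, bf, bg, cd, ce, cf, cg, de, df, dg, ef, eg, fg
  2-simplices (14): abc, abf, ace, adf, adg, aeg, bcg, bde, bdg, bef, cde, cdf, cfg, efg

Hence C_0 ≅ Z^7, C_1 ≅ Z^21, C_2 ≅ Z^14.

∂_1: C_1 → C_0 sends each edge [p,q] (with p < q) to q − p. For instance
  ∂ad = d − a.
As a 7×21 matrix over Z this has rank 6, with invariant factors (1,1,1,1,1,1).

The boundary map ∂_2: C_2 → C_1 acts by ∂[p,q,r] = [q,r] − [p,r] + [p,q]. For instance
  ∂cde = de − ce + cd,
  ∂bdg = dg − bg + bd.
The 21×14 boundary matrix has rank 13 and Smith normal form diag(1,1,1,1,1,1,1,1,1,1,1,1,1).

Reading off H_k = ker ∂_k / im ∂_{k+1}:

  H_0: rank C_0 − rank ∂_1 = 7 − 6 = 1, and the invariant factors of ∂_1 are all 1, so H_0 ≅ Z.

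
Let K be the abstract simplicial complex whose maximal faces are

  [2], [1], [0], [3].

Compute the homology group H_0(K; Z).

H_0 = Z^4.

Order the vertices as 0 < 1 < 2 < 3. Listing each simplex with vertices in this order, K has dimension 0 with simplices:

  0-simplices (4): [0], [1], [2], [3]

Hence C_0 ≅ Z^4.

Now H_k = ker ∂_k / im ∂_{k+1}, so:

  H_0: rank C_0 − rank ∂_1 = 4 − 0 = 4, and there is no ∂_1, so H_0 = Z^4.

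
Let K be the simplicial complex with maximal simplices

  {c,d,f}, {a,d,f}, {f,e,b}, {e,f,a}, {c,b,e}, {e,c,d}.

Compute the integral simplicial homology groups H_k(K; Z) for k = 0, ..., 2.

H_0 ≅ Z,  H_1 ≅ Z,  H_2 = 0.

Order the vertices as a < b < c < d < e < f. Listing each simplex with vertices in this order, K has dimension 2 with simplices:

  0-simplices (6): a, b, c, d, e, f
  1-simplices (12): ad, ae, af, bc, be, bf, cd, ce, cf, de, df, ef
  2-simplices (6): adf, aef, bce, bef, cde, cdf

so the chain groups are C_0 ≅ Z^6, C_1 ≅ Z^12, C_2 ≅ Z^6.

∂_1: C_1 → C_0 maps an edge to its endpoints' difference, ∂[p,q] = q − p.
The 6×12 boundary matrix has rank 5 and Smith normal form diag(1,1,1,1,1).

Boundary ∂_2: C_2 → C_1 acts by ∂[p,q,r] = [q,r] − [p,r] + [p,q]. For instance
  ∂bef = ef − bf + be,
  ∂adf = df − af + ad.
The resulting 12×6 matrix has rank 6, and its Smith normal form has invariant factors (1,1,1,1,1,1).

Now H_k = ker ∂_k / im ∂_{k+1}, so:

  H_0: rank C_0 − rank ∂_1 = 6 − 5 = 1, and the invariant factors of ∂_1 are all 1, so H_0 = Z.
  H_1: rank ker ∂_1 − rank ∂_2 = (12 − 5) − 6 = 1, and the invariant factors of ∂_2 are all 1, so H_1 = Z.
  H_2: rank ker ∂_2 − rank ∂_3 = (6 − 6) − 0 = 0, and there is no ∂_3, so H_2 = 0.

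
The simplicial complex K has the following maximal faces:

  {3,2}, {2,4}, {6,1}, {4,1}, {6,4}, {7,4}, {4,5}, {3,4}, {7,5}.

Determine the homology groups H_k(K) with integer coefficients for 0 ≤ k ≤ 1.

K has 7 vertices, 9 edges.
rank ∂_0 = 0, rank ∂_1 = 6 ⇒ b_0 = 7 − 0 − 6 = 1; all invariant factors of ∂_1 are 1 so no torsion. So H_0 ≅ Z.
rank ∂_1 = 6, rank ∂_2 = 0 ⇒ b_1 = 9 − 6 − 0 = 3. So H_1 ≅ Z^3.

H_0 = Z,  H_1 = Z^3.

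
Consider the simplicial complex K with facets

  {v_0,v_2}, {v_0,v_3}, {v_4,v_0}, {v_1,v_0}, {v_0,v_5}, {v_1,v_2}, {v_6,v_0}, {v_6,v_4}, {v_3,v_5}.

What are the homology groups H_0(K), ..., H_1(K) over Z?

H_0 = Z,  H_1 = Z^3.

Take the total order v_0 < v_1 < v_2 < v_3 < v_4 < v_5 < v_6 on the vertex set. Then K (dimension 1) consists of the simplices:

  0-simplices (7): [v_0], [v_1], [v_2], [v_3], [v_4], [v_5], [v_6]
  1-simplices (9): [v_0,v_1], [v_0,v_2], [v_0,v_3], [v_0,v_4], [v_0,v_5], [v_0,v_6], [v_1,v_2], [v_3,v_5], [v_4,v_6]

so the chain groups are C_0 ≅ Z^7, C_1 ≅ Z^9.

The boundary map ∂_1: C_1 → C_0 is given by ∂[p,q] = [q] − [p]. For instance
  ∂[v_3,v_5] = [v_5] − [v_3].
The resulting 7×9 matrix has rank 6, and its Smith normal form has invariant factors (1,1,1,1,1,1).

Reading off H_k = ker ∂_k / im ∂_{k+1}:

  H_0: rank C_0 − rank ∂_1 = 7 − 6 = 1, and the invariant factors of ∂_1 are all 1, so H_0 = Z.
  H_1: rank ker ∂_1 − rank ∂_2 = (9 − 6) − 0 = 3, and there is no ∂_2, so H_1 = Z^3.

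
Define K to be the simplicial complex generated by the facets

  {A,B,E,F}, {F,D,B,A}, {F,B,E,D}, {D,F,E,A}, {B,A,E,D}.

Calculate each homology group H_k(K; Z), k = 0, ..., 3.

Order the vertices as A < B < D < E < F. Listing each simplex with vertices in this order, K has dimension 3 with simplices:

  0-simplices (5): A, B, D, E, F
  1-simplices (10): AB, AD, AE, AF, BD, BE, BF, DE, DF, EF
  2-simplices (10): ABD, ABE, ABF, ADE, ADF, AEF, BDE, BDF, BEF, DEF
  3-simplices (5): ABDE, ABDF, ABEF, ADEF, BDEF

Hence C_0 ≅ Z^5, C_1 ≅ Z^10, C_2 ≅ Z^10, C_3 ≅ Z^5.

The boundary map ∂_1: C_1 → C_0 is given by ∂[p,q] = [q] − [p]. For instance
  ∂BD = D − B.
The 5×10 boundary matrix has rank 4 and Smith normal form diag(1,1,1,1).

Boundary ∂_2: C_2 → C_1 maps a triangle to the signed sum of its edges. For instance
  ∂BEF = EF − BF + BE,
  ∂DEF = EF − DF + DE.
The resulting 10×10 matrix has rank 6, and its Smith normal form has invariant factors (1,1,1,1,1,1).

Boundary ∂_3: C_3 → C_2 sends each 3-simplex σ to the alternating sum Σ_i (−1)^i (σ with its i-th vertex removed). For instance
  ∂BDEF = DEF − BEF + BDF − BDE,
  ∂ABEF = BEF − AEF + ABF − ABE.
The resulting 10×5 matrix has rank 4, and its Smith normal form has invariant factors (1,1,1,1).

Reading off H_k = ker ∂_k / im ∂_{k+1}:

  H_0: rank C_0 − rank ∂_1 = 5 − 4 = 1, and the invariant factors of ∂_1 are all 1, so H_0 ≅ Z.
  H_1: rank ker ∂_1 − rank ∂_2 = (10 − 4) − 6 = 0, and the invariant factors of ∂_2 are all 1, so H_1 ≅ 0.
  H_2: rank ker ∂_2 − rank ∂_3 = (10 − 6) − 4 = 0, and the invariant factors of ∂_3 are all 1, so H_2 ≅ 0.
  H_3: rank ker ∂_3 − rank ∂_4 = (5 − 4) − 0 = 1, and there is no ∂_4, so H_3 ≅ Z.

As a check, the Euler characteristic is 5 − 10 + 10 − 5 = 0, which agrees with 1 − 0 + 0 − 1 = 0.

H_0 ≅ Z,  H_1 = 0,  H_2 = 0,  H_3 ≅ Z.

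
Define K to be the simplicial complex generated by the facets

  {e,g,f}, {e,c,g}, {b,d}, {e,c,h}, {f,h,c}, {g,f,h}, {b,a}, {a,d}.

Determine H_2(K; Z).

We work with the vertex ordering a < b < c < d < e < f < g < h. The simplices of K, each written with vertices in increasing order, are:

  0-simplices (8): a, b, c, d, e, f, g, h
  1-simplices (13): ab, ad, bd, ce, cf, cg, ch, ef, eg, eh, fg, fh, gh
  2-simplices (5): ceg, ceh, cfh, efg, fgh

so the chain groups are C_0 ≅ Z^8, C_1 ≅ Z^13, C_2 ≅ Z^5.

∂_1: C_1 → C_0 maps an edge to its endpoints' difference, ∂[p,q] = q − p.
The 8×13 boundary matrix has rank 6 and Smith normal form diag(1,1,1,1,1,1).

Boundary ∂_2: C_2 → C_1 maps a triangle to the signed sum of its edges. For instance
  ∂ceg = eg − cg + ce,
  ∂cfh = fh − ch + cf.
As a 13×5 matrix over Z this has rank 5, with invariant factors (1,1,1,1,1).

Computing H_k = (kernel of ∂_k) / (image of ∂_{k+1}):

  H_2: rank ker ∂_2 − rank ∂_3 = (5 − 5) − 0 = 0, and there is no ∂_3, so H_2 = 0.

H_2 = 0.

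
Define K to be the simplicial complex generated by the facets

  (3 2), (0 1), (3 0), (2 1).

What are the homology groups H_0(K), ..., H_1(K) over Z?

H_0 = Z,  H_1 = Z.

K has 4 vertices, 4 edges.
rank ∂_0 = 0, rank ∂_1 = 3 ⇒ b_0 = 4 − 0 − 3 = 1; all invariant factors of ∂_1 are 1 so no torsion. So H_0 ≅ Z.
rank ∂_1 = 3, rank ∂_2 = 0 ⇒ b_1 = 4 − 3 − 0 = 1. So H_1 ≅ Z.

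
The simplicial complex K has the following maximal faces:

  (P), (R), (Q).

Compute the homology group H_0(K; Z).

H_0 = Z^3.

Take the total order P < Q < R on the vertex set. Then K (dimension 0) consists of the simplices:

  0-simplices (3): P, Q, R

giving chain groups C_0 ≅ Z^3.

From H_k ≅ ker(∂_k) / im(∂_{k+1}) we obtain:

  H_0: rank C_0 − rank ∂_1 = 3 − 0 = 3, and there is no ∂_1, so H_0 = Z^3.

(K is a triangulation of a set of 3 points.)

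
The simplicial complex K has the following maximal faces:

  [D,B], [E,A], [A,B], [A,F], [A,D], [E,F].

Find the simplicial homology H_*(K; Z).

Order the vertices as A < B < D < E < F. Listing each simplex with vertices in this order, K has dimension 1 with simplices:

  0-simplices (5): A, B, D, E, F
  1-simplices (6): AB, AD, AE, AF, BD, EF

so the chain groups are C_0 ≅ Z^5, C_1 ≅ Z^6.

Boundary ∂_1: C_1 → C_0 sends each edge [p,q] (with p < q) to q − p. For instance
  ∂EF = F − E.
The 5×6 boundary matrix has rank 4 and Smith normal form diag(1,1,1,1).

Computing H_k = (kernel of ∂_k) / (image of ∂_{k+1}):

  H_0: rank C_0 − rank ∂_1 = 5 − 4 = 1, and the invariant factors of ∂_1 are all 1, so H_0 ≅ Z.
  H_1: rank ker ∂_1 − rank ∂_2 = (6 − 4) − 0 = 2, and there is no ∂_2, so H_1 ≅ Z^2.

H_0 ≅ Z,  H_1 ≅ Z^2.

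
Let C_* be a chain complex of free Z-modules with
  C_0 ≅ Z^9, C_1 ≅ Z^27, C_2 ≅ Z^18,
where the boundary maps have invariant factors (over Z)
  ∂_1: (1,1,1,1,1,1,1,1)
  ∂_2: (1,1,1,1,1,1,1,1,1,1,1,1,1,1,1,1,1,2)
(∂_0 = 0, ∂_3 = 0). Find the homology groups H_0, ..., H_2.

H_0 = Z,  H_1 = Z ⊕ Z/2,  H_2 = 0.

H_0: b_0 = 9 − 0 − 8 = 1; torsion from ∂_1 factors > 1: none. So H_0 = Z.
H_1: b_1 = 27 − 8 − 18 = 1; torsion from ∂_2 factors > 1: [2]. So H_1 = Z ⊕ Z/2.
H_2: b_2 = 18 − 18 − 0 = 0; torsion from ∂_3 factors > 1: none. So H_2 = 0.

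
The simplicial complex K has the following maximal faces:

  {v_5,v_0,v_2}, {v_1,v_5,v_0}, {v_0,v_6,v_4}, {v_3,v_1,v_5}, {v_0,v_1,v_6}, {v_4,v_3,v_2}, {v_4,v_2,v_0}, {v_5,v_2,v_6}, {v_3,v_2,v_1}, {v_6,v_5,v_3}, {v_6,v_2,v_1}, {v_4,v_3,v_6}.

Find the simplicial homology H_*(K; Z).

Take the total order v_0 < v_1 < v_2 < v_3 < v_4 < v_5 < v_6 on the vertex set. Then K (dimension 2) consists of the simplices:

  0-simplices (7): [v_0], [v_1], [v_2], [v_3], [v_4], [v_5], [v_6]
  1-simplices (18): (18 of them)
  2-simplices (12): (12 of them)

giving chain groups C_0 ≅ Z^7, C_1 ≅ Z^18, C_2 ≅ Z^12.

Boundary ∂_1: C_1 → C_0 maps an edge to its endpoints' difference, ∂[p,q] = q − p. For instance
  ∂[v_0,v_1] = [v_1] − [v_0].
This gives a 7×18 integer matrix of rank 6; reducing to Smith normal form yields diagonal entries (1,1,1,1,1,1).

∂_2: C_2 → C_1 acts by ∂[p,q,r] = [q,r] − [p,r] + [p,q]. For instance
  ∂[v_1,v_3,v_5] = [v_3,v_5] − [v_1,v_5] + [v_1,v_3],
  ∂[v_0,v_2,v_4] = [v_2,v_4] − [v_0,v_4] + [v_0,v_2].
As a 18×12 matrix over Z this has rank 12, with invariant factors (1,1,1,1,1,1,1,1,1,1,1,2).

Now H_k = ker ∂_k / im ∂_{k+1}, so:

  H_0: rank C_0 − rank ∂_1 = 7 − 6 = 1, and the invariant factors of ∂_1 are all 1, so H_0 = Z.
  H_1: rank ker ∂_1 − rank ∂_2 = (18 − 6) − 12 = 0, and ∂_2 has invariant factor 2 > 1, so H_1 = Z/2.
  H_2: rank ker ∂_2 − rank ∂_3 = (12 − 12) − 0 = 0, and there is no ∂_3, so H_2 = 0.

As a check, the Euler characteristic is 7 − 18 + 12 = 1, which agrees with 1 − 0 + 0 = 1.

H_0 ≅ Z,  H_1 ≅ Z/2,  H_2 = 0.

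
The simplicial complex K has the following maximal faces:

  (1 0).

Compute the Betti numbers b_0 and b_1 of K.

Take the total order 0 < 1 on the vertex set. Then K (dimension 1) consists of the simplices:

  0-simplices (2): [0], [1]
  1-simplices (1): [0,1]

Hence C_0 ≅ Z^2, C_1 ≅ Z^1.

The boundary map ∂_1: C_1 → C_0 sends each edge [p,q] (with p < q) to q − p.
The resulting 2×1 matrix has rank 1, and its Smith normal form has invariant factors (1).

Now H_k = ker ∂_k / im ∂_{k+1}, so:

  H_0: rank C_0 − rank ∂_1 = 2 − 1 = 1, and the invariant factors of ∂_1 are all 1, so H_0 ≅ Z.
  H_1: rank ker ∂_1 − rank ∂_2 = (1 − 1) − 0 = 0, and there is no ∂_2, so H_1 ≅ 0.

Hence the Betti numbers are b_0 = 1, b_1 = 0.

b_0 = 1, b_1 = 0.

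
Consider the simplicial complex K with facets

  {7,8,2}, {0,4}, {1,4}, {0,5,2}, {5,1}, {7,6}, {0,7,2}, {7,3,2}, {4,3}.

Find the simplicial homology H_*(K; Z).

H_0 = Z,  H_1 = Z^2,  H_2 = 0.

K has 9 vertices, 14 edges, 4 triangles.
rank ∂_0 = 0, rank ∂_1 = 8 ⇒ b_0 = 9 − 0 − 8 = 1; all invariant factors of ∂_1 are 1 so no torsion. So H_0 = Z.
rank ∂_1 = 8, rank ∂_2 = 4 ⇒ b_1 = 14 − 8 − 4 = 2; all invariant factors of ∂_2 are 1 so no torsion. So H_1 = Z^2.
rank ∂_2 = 4, rank ∂_3 = 0 ⇒ b_2 = 4 − 4 − 0 = 0. So H_2 = 0.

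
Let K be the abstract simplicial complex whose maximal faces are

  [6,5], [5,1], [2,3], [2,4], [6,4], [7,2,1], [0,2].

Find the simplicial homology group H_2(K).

H_2 ≅ 0.

K has 8 vertices, 9 edges, 1 triangle.
rank ∂_2 = 1, rank ∂_3 = 0 ⇒ b_2 = 1 − 1 − 0 = 0. So H_2 ≅ 0.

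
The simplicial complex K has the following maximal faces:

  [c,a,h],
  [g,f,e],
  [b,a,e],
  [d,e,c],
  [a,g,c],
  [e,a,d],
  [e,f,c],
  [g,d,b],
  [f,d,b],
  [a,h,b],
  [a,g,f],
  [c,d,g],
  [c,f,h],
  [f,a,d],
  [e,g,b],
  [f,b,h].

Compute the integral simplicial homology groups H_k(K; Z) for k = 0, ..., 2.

We work with the vertex ordering a < b < c < d < e < f < g < h. The simplices of K, each written with vertices in increasing order, are:

  0-simplices (8): a, b, c, d, e, f, g, h
  1-simplices (24): ab, ac, ad, ae, af, ag, ah, bd, be, bf, bg, bh, cd, ce, cf, cg, ch, de, df, dg, ef, eg, fg, fh
  2-simplices (16): abe, abh, acg, ach, ade, adf, afg, bdf, bdg, beg, bfh, cde, cdg, cef, cfh, efg

so the chain groups are C_0 ≅ Z^8, C_1 ≅ Z^24, C_2 ≅ Z^16.

∂_1: C_1 → C_0 sends each edge [p,q] (with p < q) to q − p. For instance
  ∂dg = g − d.
The resulting 8×24 matrix has rank 7, and its Smith normal form has invariant factors (1,1,1,1,1,1,1).

Boundary ∂_2: C_2 → C_1 sends each 2-simplex [p,q,r] to [q,r] − [p,r] + [p,q]. For instance
  ∂abh = bh − ah + ab,
  ∂bdg = dg − bg + bd.
This gives a 24×16 integer matrix of rank 15; reducing to Smith normal form yields diagonal entries (1,1,1,1,1,1,1,1,1,1,1,1,1,1,1).

From H_k ≅ ker(∂_k) / im(∂_{k+1}) we obtain:

  H_0: rank C_0 − rank ∂_1 = 8 − 7 = 1, and the invariant factors of ∂_1 are all 1, so H_0 ≅ Z.
  H_1: rank ker ∂_1 − rank ∂_2 = (24 − 7) − 15 = 2, and the invariant factors of ∂_2 are all 1, so H_1 ≅ Z^2.
  H_2: rank ker ∂_2 − rank ∂_3 = (16 − 15) − 0 = 1, and there is no ∂_3, so H_2 ≅ Z.

As a check, the Euler characteristic is 8 − 24 + 16 = 0, which agrees with 1 − 2 + 1 = 0.
(K is a triangulation of the torus T^2.)

H_0 = Z,  H_1 = Z^2,  H_2 = Z.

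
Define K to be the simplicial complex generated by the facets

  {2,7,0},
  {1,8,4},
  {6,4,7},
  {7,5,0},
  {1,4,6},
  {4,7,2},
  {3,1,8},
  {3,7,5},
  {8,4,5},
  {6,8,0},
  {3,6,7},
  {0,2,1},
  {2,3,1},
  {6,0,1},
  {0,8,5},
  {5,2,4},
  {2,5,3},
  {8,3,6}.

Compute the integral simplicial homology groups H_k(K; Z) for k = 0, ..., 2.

We work with the vertex ordering 0 < 1 < 2 < 3 < 4 < 5 < 6 < 7 < 8. The simplices of K, each written with vertices in increasing order, are:

  0-simplices (9): [0], [1], [2], [3], [4], [5], [6], [7], [8]
  1-simplices (27): (27 of them)
  2-simplices (18): [0,1,2], [0,1,6], [0,2,7], [0,5,7], [0,5,8], [0,6,8], [1,2,3], [1,3,8], [1,4,6], [1,4,8], [2,3,5], [2,4,5], [2,4,7], [3,5,7], [3,6,7], [3,6,8], [4,5,8], [4,6,7]

giving chain groups C_0 ≅ Z^9, C_1 ≅ Z^27, C_2 ≅ Z^18.

The boundary map ∂_1: C_1 → C_0 sends each edge [p,q] (with p < q) to q − p.
The 9×27 boundary matrix has rank 8 and Smith normal form diag(1,1,1,1,1,1,1,1).

∂_2: C_2 → C_1 acts by ∂[p,q,r] = [q,r] − [p,r] + [p,q]. For instance
  ∂[2,4,7] = [4,7] − [2,7] + [2,4],
  ∂[0,1,6] = [1,6] − [0,6] + [0,1].
As a 27×18 matrix over Z this has rank 18, with invariant factors (1,1,1,1,1,1,1,1,1,1,1,1,1,1,1,1,1,2).

Now H_k = ker ∂_k / im ∂_{k+1}, so:

  H_0: rank C_0 − rank ∂_1 = 9 − 8 = 1, and the invariant factors of ∂_1 are all 1, so H_0 ≅ Z.
  H_1: rank ker ∂_1 − rank ∂_2 = (27 − 8) − 18 = 1, and ∂_2 has invariant factor 2 > 1, so H_1 ≅ Z ⊕ Z_2.
  H_2: rank ker ∂_2 − rank ∂_3 = (18 − 18) − 0 = 0, and there is no ∂_3, so H_2 ≅ 0.

H_0 = Z,  H_1 = Z ⊕ Z_2,  H_2 = 0.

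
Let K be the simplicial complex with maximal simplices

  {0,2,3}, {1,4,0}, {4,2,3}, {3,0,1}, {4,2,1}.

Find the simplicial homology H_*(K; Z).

H_0 = Z,  H_1 = Z,  H_2 = 0.

Take the total order 0 < 1 < 2 < 3 < 4 on the vertex set. Then K (dimension 2) consists of the simplices:

  0-simplices (5): [0], [1], [2], [3], [4]
  1-simplices (10): [0,1], [0,2], [0,3], [0,4], [1,2], [1,3], [1,4], [2,3], [2,4], [3,4]
  2-simplices (5): [0,1,3], [0,1,4], [0,2,3], [1,2,4], [2,3,4]

Hence C_0 ≅ Z^5, C_1 ≅ Z^10, C_2 ≅ Z^5.

∂_1: C_1 → C_0 is given by ∂[p,q] = [q] − [p].
The 5×10 boundary matrix has rank 4 and Smith normal form diag(1,1,1,1).

Boundary ∂_2: C_2 → C_1 maps a triangle to the signed sum of its edges. For instance
  ∂[0,2,3] = [2,3] − [0,3] + [0,2],
  ∂[2,3,4] = [3,4] − [2,4] + [2,3].
This gives a 10×5 integer matrix of rank 5; reducing to Smith normal form yields diagonal entries (1,1,1,1,1).

From H_k ≅ ker(∂_k) / im(∂_{k+1}) we obtain:

  H_0: rank C_0 − rank ∂_1 = 5 − 4 = 1, and the invariant factors of ∂_1 are all 1, so H_0 ≅ Z.
  H_1: rank ker ∂_1 − rank ∂_2 = (10 − 4) − 5 = 1, and the invariant factors of ∂_2 are all 1, so H_1 ≅ Z.
  H_2: rank ker ∂_2 − rank ∂_3 = (5 − 5) − 0 = 0, and there is no ∂_3, so H_2 ≅ 0.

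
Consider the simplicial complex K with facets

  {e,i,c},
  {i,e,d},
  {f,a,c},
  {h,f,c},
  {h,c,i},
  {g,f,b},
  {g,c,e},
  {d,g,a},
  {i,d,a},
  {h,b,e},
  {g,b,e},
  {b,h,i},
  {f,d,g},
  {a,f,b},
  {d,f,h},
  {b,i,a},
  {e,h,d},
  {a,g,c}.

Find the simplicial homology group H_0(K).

We work with the vertex ordering a < b < c < d < e < f < g < h < i. The simplices of K, each written with vertices in increasing order, are:

  0-simplices (9): a, b, c, d, e, f, g, h, i
  1-simplices (27): ab, ac, ad, af, ag, ai, be, bf, bg, bh, bi, ce, cf, cg, ch, ci, de, df, dg, dh, di, eg, eh, ei, fg, fh, hi
  2-simplices (18): abf, abi, acf, acg, adg, adi, beg, beh, bfg, bhi, ceg, cei, cfh, chi, deh, dei, dfg, dfh

Hence C_0 ≅ Z^9, C_1 ≅ Z^27, C_2 ≅ Z^18.

The boundary map ∂_1: C_1 → C_0 maps an edge to its endpoints' difference, ∂[p,q] = q − p. For instance
  ∂ei = i − e.
This gives a 9×27 integer matrix of rank 8; reducing to Smith normal form yields diagonal entries (1,1,1,1,1,1,1,1).

The boundary map ∂_2: C_2 → C_1 sends each 2-simplex [p,q,r] to [q,r] − [p,r] + [p,q]. For instance
  ∂acg = cg − ag + ac,
  ∂abf = bf − af + ab.
As a 27×18 matrix over Z this has rank 18, with invariant factors (1,1,1,1,1,1,1,1,1,1,1,1,1,1,1,1,1,2).

Computing H_k = (kernel of ∂_k) / (image of ∂_{k+1}):

  H_0: rank C_0 − rank ∂_1 = 9 − 8 = 1, and the invariant factors of ∂_1 are all 1, so H_0 ≅ Z.

H_0 = Z.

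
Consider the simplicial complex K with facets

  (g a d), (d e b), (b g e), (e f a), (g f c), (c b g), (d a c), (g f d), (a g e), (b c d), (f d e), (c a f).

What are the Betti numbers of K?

b_0 = 1, b_1 = 0, b_2 = 0.

K has 7 vertices, 18 edges, 12 triangles.
rank ∂_0 = 0, rank ∂_1 = 6 ⇒ b_0 = 7 − 0 − 6 = 1; all invariant factors of ∂_1 are 1 so no torsion. So H_0 = Z.
rank ∂_1 = 6, rank ∂_2 = 12 ⇒ b_1 = 18 − 6 − 12 = 0; ∂_2 has invariant factor(s) [2] giving torsion. So H_1 = Z/2Z.
rank ∂_2 = 12, rank ∂_3 = 0 ⇒ b_2 = 12 − 12 − 0 = 0. So H_2 = 0.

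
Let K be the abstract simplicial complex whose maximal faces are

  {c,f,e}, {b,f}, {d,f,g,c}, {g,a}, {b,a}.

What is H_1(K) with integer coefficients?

We work with the vertex ordering a < b < c < d < e < f < g. The simplices of K, each written with vertices in increasing order, are:

  0-simplices (7): a, b, c, d, e, f, g
  1-simplices (11): ab, ag, bf, cd, ce, cf, cg, df, dg, ef, fg
  2-simplices (5): cdf, cdg, cef, cfg, dfg
  3-simplices (1): cdfg

Hence C_0 ≅ Z^7, C_1 ≅ Z^11, C_2 ≅ Z^5, C_3 ≅ Z^1.

Boundary ∂_1: C_1 → C_0 sends each edge [p,q] (with p < q) to q − p. For instance
  ∂bf = f − b.
As a 7×11 matrix over Z this has rank 6, with invariant factors (1,1,1,1,1,1).

The boundary map ∂_2: C_2 → C_1 maps a triangle to the signed sum of its edges. For instance
  ∂cfg = fg − cg + cf,
  ∂cdg = dg − cg + cd.
The resulting 11×5 matrix has rank 4, and its Smith normal form has invariant factors (1,1,1,1).

∂_3: C_3 → C_2 sends each 3-simplex σ to the alternating sum Σ_i (−1)^i (σ with its i-th vertex removed). For instance
  ∂cdfg = dfg − cfg + cdg − cdf.
The 5×1 boundary matrix has rank 1 and Smith normal form diag(1).

From H_k ≅ ker(∂_k) / im(∂_{k+1}) we obtain:

  H_1: rank ker ∂_1 − rank ∂_2 = (11 − 6) − 4 = 1, and the invariant factors of ∂_2 are all 1, so H_1 = Z.

H_1 = Z.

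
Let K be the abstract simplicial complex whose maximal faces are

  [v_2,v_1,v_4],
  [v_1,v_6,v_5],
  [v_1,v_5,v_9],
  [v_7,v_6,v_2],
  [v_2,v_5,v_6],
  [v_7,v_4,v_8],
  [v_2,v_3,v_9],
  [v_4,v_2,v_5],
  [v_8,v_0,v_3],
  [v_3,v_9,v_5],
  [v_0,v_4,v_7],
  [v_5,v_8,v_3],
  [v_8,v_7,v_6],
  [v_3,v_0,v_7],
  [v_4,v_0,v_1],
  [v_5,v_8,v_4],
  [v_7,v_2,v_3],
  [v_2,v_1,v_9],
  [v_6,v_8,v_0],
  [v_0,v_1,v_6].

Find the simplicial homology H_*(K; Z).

Take the total order v_0 < v_1 < v_2 < v_3 < v_4 < v_5 < v_6 < v_7 < v_8 < v_9 on the vertex set. Then K (dimension 2) consists of the simplices:

  0-simplices (10): [v_0], [v_1], [v_2], [v_3], [v_4], [v_5], [v_6], [v_7], [v_8], [v_9]
  1-simplices (30): (30 of them)
  2-simplices (20): (20 of them)

Hence C_0 ≅ Z^10, C_1 ≅ Z^30, C_2 ≅ Z^20.

The boundary map ∂_1: C_1 → C_0 maps an edge to its endpoints' difference, ∂[p,q] = q − p. For instance
  ∂[v_3,v_8] = [v_8] − [v_3].
The 10×30 boundary matrix has rank 9 and Smith normal form diag(1,1,1,1,1,1,1,1,1).

The boundary map ∂_2: C_2 → C_1 acts by ∂[p,q,r] = [q,r] − [p,r] + [p,q]. For instance
  ∂[v_3,v_5,v_8] = [v_5,v_8] − [v_3,v_8] + [v_3,v_5],
  ∂[v_1,v_5,v_6] = [v_5,v_6] − [v_1,v_6] + [v_1,v_5].
The 30×20 boundary matrix has rank 20 and Smith normal form diag(1,1,1,1,1,1,1,1,1,1,1,1,1,1,1,1,1,1,1,2).

Reading off H_k = ker ∂_k / im ∂_{k+1}:

  H_0: rank C_0 − rank ∂_1 = 10 − 9 = 1, and the invariant factors of ∂_1 are all 1, so H_0 ≅ Z.
  H_1: rank ker ∂_1 − rank ∂_2 = (30 − 9) − 20 = 1, and ∂_2 has invariant factor 2 > 1, so H_1 ≅ Z ⊕ Z/2.
  H_2: rank ker ∂_2 − rank ∂_3 = (20 − 20) − 0 = 0, and there is no ∂_3, so H_2 ≅ 0.

As a check, the Euler characteristic is 10 − 30 + 20 = 0, which agrees with 1 − 1 + 0 = 0.

H_0 = Z,  H_1 = Z ⊕ Z/2,  H_2 = 0.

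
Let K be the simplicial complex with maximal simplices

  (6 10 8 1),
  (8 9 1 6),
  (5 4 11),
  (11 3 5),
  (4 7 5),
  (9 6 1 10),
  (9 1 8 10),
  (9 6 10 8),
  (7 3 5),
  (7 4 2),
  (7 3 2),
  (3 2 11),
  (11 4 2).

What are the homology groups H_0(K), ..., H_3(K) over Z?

H_0 ≅ Z^2,  H_1 = 0,  H_2 ≅ Z,  H_3 ≅ Z.

Take the total order 1 < 2 < 3 < 4 < 5 < 6 < 7 < 8 < 9 < 10 < 11 on the vertex set. Then K (dimension 3) consists of the simplices:

  0-simplices (11): [1], [2], [3], [4], [5], [6], [7], [8], [9], [10], [11]
  1-simplices (22): [1,6], [1,8], [1,9], [1,10], [2,3], [2,4], [2,7], [2,11], [3,5], [3,7], [3,11], [4,5], [4,7], [4,11], [5,7], [5,11], [6,8], [6,9], [6,10], [8,9], [8,10], [9,10]
  2-simplices (18): (18 of them)
  3-simplices (5): [1,6,8,9], [1,6,8,10], [1,6,9,10], [1,8,9,10], [6,8,9,10]

so the chain groups are C_0 ≅ Z^11, C_1 ≅ Z^22, C_2 ≅ Z^18, C_3 ≅ Z^5.

The boundary map ∂_1: C_1 → C_0 sends each edge [p,q] (with p < q) to q − p. For instance
  ∂[4,11] = [11] − [4].
As a 11×22 matrix over Z this has rank 9, with invariant factors (1,1,1,1,1,1,1,1,1).

Boundary ∂_2: C_2 → C_1 sends each 2-simplex [p,q,r] to [q,r] − [p,r] + [p,q]. For instance
  ∂[4,5,7] = [5,7] − [4,7] + [4,5],
  ∂[2,3,7] = [3,7] − [2,7] + [2,3].
The 22×18 boundary matrix has rank 13 and Smith normal form diag(1,1,1,1,1,1,1,1,1,1,1,1,1).

∂_3: C_3 → C_2 sends each 3-simplex σ to the alternating sum Σ_i (−1)^i (σ with its i-th vertex removed). For instance
  ∂[6,8,9,10] = [8,9,10] − [6,9,10] + [6,8,10] − [6,8,9],
  ∂[1,6,8,10] = [6,8,10] − [1,8,10] + [1,6,10] − [1,6,8].
The resulting 18×5 matrix has rank 4, and its Smith normal form has invariant factors (1,1,1,1).

Now H_k = ker ∂_k / im ∂_{k+1}, so:

  H_0: rank C_0 − rank ∂_1 = 11 − 9 = 2, and the invariant factors of ∂_1 are all 1, so H_0 ≅ Z^2.
  H_1: rank ker ∂_1 − rank ∂_2 = (22 − 9) − 13 = 0, and the invariant factors of ∂_2 are all 1, so H_1 ≅ 0.
  H_2: rank ker ∂_2 − rank ∂_3 = (18 − 13) − 4 = 1, and the invariant factors of ∂_3 are all 1, so H_2 ≅ Z.
  H_3: rank ker ∂_3 − rank ∂_4 = (5 − 4) − 0 = 1, and there is no ∂_4, so H_3 ≅ Z.

(K is a triangulation of the disjoint union of the 3-sphere S^3 and the 2-sphere S^2.)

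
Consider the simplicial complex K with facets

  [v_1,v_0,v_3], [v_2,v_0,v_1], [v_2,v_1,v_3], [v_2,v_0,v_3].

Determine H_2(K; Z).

H_2 ≅ Z.

Take the total order v_0 < v_1 < v_2 < v_3 on the vertex set. Then K (dimension 2) consists of the simplices:

  0-simplices (4): [v_0], [v_1], [v_2], [v_3]
  1-simplices (6): [v_0,v_1], [v_0,v_2], [v_0,v_3], [v_1,v_2], [v_1,v_3], [v_2,v_3]
  2-simplices (4): [v_0,v_1,v_2], [v_0,v_1,v_3], [v_0,v_2,v_3], [v_1,v_2,v_3]

Hence C_0 ≅ Z^4, C_1 ≅ Z^6, C_2 ≅ Z^4.

Boundary ∂_1: C_1 → C_0 sends each edge [p,q] (with p < q) to q − p. For instance
  ∂[v_2,v_3] = [v_3] − [v_2].
The 4×6 boundary matrix has rank 3 and Smith normal form diag(1,1,1).

The boundary map ∂_2: C_2 → C_1 maps a triangle to the signed sum of its edges. For instance
  ∂[v_1,v_2,v_3] = [v_2,v_3] − [v_1,v_3] + [v_1,v_2],
  ∂[v_0,v_2,v_3] = [v_2,v_3] − [v_0,v_3] + [v_0,v_2].
The resulting 6×4 matrix has rank 3, and its Smith normal form has invariant factors (1,1,1).

From H_k ≅ ker(∂_k) / im(∂_{k+1}) we obtain:

  H_2: rank ker ∂_2 − rank ∂_3 = (4 − 3) − 0 = 1, and there is no ∂_3, so H_2 = Z.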